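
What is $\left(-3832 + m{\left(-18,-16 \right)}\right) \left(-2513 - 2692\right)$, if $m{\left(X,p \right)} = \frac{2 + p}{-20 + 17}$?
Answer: $19921270$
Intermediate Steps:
$m{\left(X,p \right)} = - \frac{2}{3} - \frac{p}{3}$ ($m{\left(X,p \right)} = \frac{2 + p}{-3} = \left(2 + p\right) \left(- \frac{1}{3}\right) = - \frac{2}{3} - \frac{p}{3}$)
$\left(-3832 + m{\left(-18,-16 \right)}\right) \left(-2513 - 2692\right) = \left(-3832 - - \frac{14}{3}\right) \left(-2513 - 2692\right) = \left(-3832 + \left(- \frac{2}{3} + \frac{16}{3}\right)\right) \left(-5205\right) = \left(-3832 + \frac{14}{3}\right) \left(-5205\right) = \left(- \frac{11482}{3}\right) \left(-5205\right) = 19921270$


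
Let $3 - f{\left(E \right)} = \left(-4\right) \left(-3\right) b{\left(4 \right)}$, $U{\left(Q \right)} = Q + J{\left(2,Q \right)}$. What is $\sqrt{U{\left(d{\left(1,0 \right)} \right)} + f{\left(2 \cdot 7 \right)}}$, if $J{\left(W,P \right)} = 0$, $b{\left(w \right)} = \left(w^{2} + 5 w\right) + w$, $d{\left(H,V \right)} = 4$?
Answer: $i \sqrt{473} \approx 21.749 i$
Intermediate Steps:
$b{\left(w \right)} = w^{2} + 6 w$
$U{\left(Q \right)} = Q$ ($U{\left(Q \right)} = Q + 0 = Q$)
$f{\left(E \right)} = -477$ ($f{\left(E \right)} = 3 - \left(-4\right) \left(-3\right) 4 \left(6 + 4\right) = 3 - 12 \cdot 4 \cdot 10 = 3 - 12 \cdot 40 = 3 - 480 = -477$)
$\sqrt{U{\left(d{\left(1,0 \right)} \right)} + f{\left(2 \cdot 7 \right)}} = \sqrt{4 - 477} = \sqrt{-473} = i \sqrt{473}$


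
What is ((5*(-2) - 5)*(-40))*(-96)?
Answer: -57600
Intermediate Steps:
((5*(-2) - 5)*(-40))*(-96) = ((-10 - 5)*(-40))*(-96) = -15*(-40)*(-96) = 600*(-96) = -57600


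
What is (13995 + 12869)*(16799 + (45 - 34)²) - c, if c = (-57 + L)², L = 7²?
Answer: 454538816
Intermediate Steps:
L = 49
c = 64 (c = (-57 + 49)² = (-8)² = 64)
(13995 + 12869)*(16799 + (45 - 34)²) - c = (13995 + 12869)*(16799 + (45 - 34)²) - 1*64 = 26864*(16799 + 11²) - 64 = 26864*(16799 + 121) - 64 = 26864*16920 - 64 = 454538880 - 64 = 454538816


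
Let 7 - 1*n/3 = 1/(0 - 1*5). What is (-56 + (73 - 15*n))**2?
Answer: 94249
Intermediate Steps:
n = 108/5 (n = 21 - 3/(0 - 1*5) = 21 - 3/(0 - 5) = 21 - 3/(-5) = 21 - 3*(-1/5) = 21 + 3/5 = 108/5 ≈ 21.600)
(-56 + (73 - 15*n))**2 = (-56 + (73 - 15*108/5))**2 = (-56 + (73 - 324))**2 = (-56 - 251)**2 = (-307)**2 = 94249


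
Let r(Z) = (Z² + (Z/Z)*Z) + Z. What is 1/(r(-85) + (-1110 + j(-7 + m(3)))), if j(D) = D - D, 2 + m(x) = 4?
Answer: 1/5945 ≈ 0.00016821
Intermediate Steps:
m(x) = 2 (m(x) = -2 + 4 = 2)
j(D) = 0
r(Z) = Z² + 2*Z (r(Z) = (Z² + 1*Z) + Z = (Z² + Z) + Z = (Z + Z²) + Z = Z² + 2*Z)
1/(r(-85) + (-1110 + j(-7 + m(3)))) = 1/(-85*(2 - 85) + (-1110 + 0)) = 1/(-85*(-83) - 1110) = 1/(7055 - 1110) = 1/5945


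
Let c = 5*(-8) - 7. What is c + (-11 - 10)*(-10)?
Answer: 163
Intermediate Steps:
c = -47 (c = -40 - 7 = -47)
c + (-11 - 10)*(-10) = -47 + (-11 - 10)*(-10) = -47 - 21*(-10) = -47 + 210 = 163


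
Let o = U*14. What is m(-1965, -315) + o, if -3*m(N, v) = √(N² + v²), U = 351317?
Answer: 4918438 - 5*√17602 ≈ 4.9178e+6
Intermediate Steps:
m(N, v) = -√(N² + v²)/3
o = 4918438 (o = 351317*14 = 4918438)
m(-1965, -315) + o = -√((-1965)² + (-315)²)/3 + 4918438 = -√(3861225 + 99225)/3 + 4918438 = -5*√17602 + 4918438 = 4918438 - 5*√17602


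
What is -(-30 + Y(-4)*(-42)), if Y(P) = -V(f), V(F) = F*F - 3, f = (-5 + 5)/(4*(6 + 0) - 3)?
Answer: 156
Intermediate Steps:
f = 0 (f = 0/(4*6 - 3) = 0/(24 - 3) = 0/21 = 0*(1/21) = 0)
V(F) = -3 + F**2 (V(F) = F**2 - 3 = -3 + F**2)
Y(P) = 3 (Y(P) = -(-3 + 0**2) = -(-3 + 0) = -1*(-3) = 3)
-(-30 + Y(-4)*(-42)) = -(-30 + 3*(-42)) = -(-30 - 126) = -1*(-156) = 156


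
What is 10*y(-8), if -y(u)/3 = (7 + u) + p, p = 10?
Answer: -270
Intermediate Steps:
y(u) = -51 - 3*u (y(u) = -3*((7 + u) + 10) = -3*(17 + u) = -51 - 3*u)
10*y(-8) = 10*(-51 - 3*(-8)) = 10*(-51 + 24) = 10*(-27) = -270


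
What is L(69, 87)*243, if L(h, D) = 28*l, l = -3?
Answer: -20412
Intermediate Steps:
L(h, D) = -84 (L(h, D) = 28*(-3) = -84)
L(69, 87)*243 = -84*243 = -20412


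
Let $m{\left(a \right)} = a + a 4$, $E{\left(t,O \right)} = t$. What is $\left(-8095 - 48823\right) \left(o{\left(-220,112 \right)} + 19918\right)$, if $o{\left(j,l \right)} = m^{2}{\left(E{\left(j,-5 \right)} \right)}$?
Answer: $-70004472724$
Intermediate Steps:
$m{\left(a \right)} = 5 a$ ($m{\left(a \right)} = a + 4 a = 5 a$)
$o{\left(j,l \right)} = 25 j^{2}$ ($o{\left(j,l \right)} = \left(5 j\right)^{2} = 25 j^{2}$)
$\left(-8095 - 48823\right) \left(o{\left(-220,112 \right)} + 19918\right) = \left(-8095 - 48823\right) \left(25 \left(-220\right)^{2} + 19918\right) = - 56918 \left(25 \cdot 48400 + 19918\right) = - 56918 \left(1210000 + 19918\right) = \left(-56918\right) 1229918 = -70004472724$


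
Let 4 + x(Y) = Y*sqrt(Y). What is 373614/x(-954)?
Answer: -186807/108531335 + 267320817*I*sqrt(106)/217062670 ≈ -0.0017212 + 12.679*I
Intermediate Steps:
x(Y) = -4 + Y**(3/2) (x(Y) = -4 + Y*sqrt(Y) = -4 + Y**(3/2))
373614/x(-954) = 373614/(-4 + (-954)**(3/2)) = 373614/(-4 - 2862*I*sqrt(106))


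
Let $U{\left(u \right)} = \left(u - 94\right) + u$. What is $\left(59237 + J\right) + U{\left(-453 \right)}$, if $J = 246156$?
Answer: $304393$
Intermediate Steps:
$U{\left(u \right)} = -94 + 2 u$ ($U{\left(u \right)} = \left(-94 + u\right) + u = -94 + 2 u$)
$\left(59237 + J\right) + U{\left(-453 \right)} = \left(59237 + 246156\right) + \left(-94 + 2 \left(-453\right)\right) = 305393 - 1000 = 304393$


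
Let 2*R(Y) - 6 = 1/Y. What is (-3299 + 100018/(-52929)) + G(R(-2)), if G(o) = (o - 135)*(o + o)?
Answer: -1705696163/423432 ≈ -4028.3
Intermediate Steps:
R(Y) = 3 + 1/(2*Y)
G(o) = 2*o*(-135 + o) (G(o) = (-135 + o)*(2*o) = 2*o*(-135 + o))
(-3299 + 100018/(-52929)) + G(R(-2)) = (-3299 + 100018/(-52929)) + 2*(3 + (½)/(-2))*(-135 + (3 + (½)/(-2))) = (-3299 + 100018*(-1/52929)) + 2*(3 + (½)*(-½))*(-135 + (3 + (½)*(-½))) = (-3299 - 100018/52929) + 2*(3 - ¼)*(-135 + (3 - ¼)) = -174712789/52929 + 2*(11/4)*(-135 + 11/4) = -174712789/52929 + 2*(11/4)*(-529/4) = -174712789/52929 - 5819/8 = -1705696163/423432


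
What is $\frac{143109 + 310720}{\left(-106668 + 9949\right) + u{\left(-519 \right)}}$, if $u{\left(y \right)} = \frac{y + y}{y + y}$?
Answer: $- \frac{453829}{96718} \approx -4.6923$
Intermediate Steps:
$u{\left(y \right)} = 1$ ($u{\left(y \right)} = \frac{2 y}{2 y} = 2 y \frac{1}{2 y} = 1$)
$\frac{143109 + 310720}{\left(-106668 + 9949\right) + u{\left(-519 \right)}} = \frac{143109 + 310720}{\left(-106668 + 9949\right) + 1} = \frac{453829}{-96719 + 1} = \frac{453829}{-96718} = 453829 \left(- \frac{1}{96718}\right) = - \frac{453829}{96718}$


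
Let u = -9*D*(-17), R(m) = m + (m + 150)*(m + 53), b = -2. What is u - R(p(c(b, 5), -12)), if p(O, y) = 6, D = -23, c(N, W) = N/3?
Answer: -12729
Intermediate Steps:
c(N, W) = N/3 (c(N, W) = N*(⅓) = N/3)
R(m) = m + (53 + m)*(150 + m) (R(m) = m + (150 + m)*(53 + m) = m + (53 + m)*(150 + m))
u = -3519 (u = -9*(-23)*(-17) = 207*(-17) = -3519)
u - R(p(c(b, 5), -12)) = -3519 - (7950 + 6² + 204*6) = -3519 - (7950 + 36 + 1224) = -3519 - 1*9210 = -3519 - 9210 = -12729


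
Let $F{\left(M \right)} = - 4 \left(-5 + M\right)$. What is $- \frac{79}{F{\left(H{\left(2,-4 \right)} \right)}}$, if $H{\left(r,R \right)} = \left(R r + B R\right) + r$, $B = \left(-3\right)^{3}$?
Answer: $\frac{79}{388} \approx 0.20361$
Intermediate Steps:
$B = -27$
$H{\left(r,R \right)} = r - 27 R + R r$ ($H{\left(r,R \right)} = \left(R r - 27 R\right) + r = \left(- 27 R + R r\right) + r = r - 27 R + R r$)
$F{\left(M \right)} = 20 - 4 M$
$- \frac{79}{F{\left(H{\left(2,-4 \right)} \right)}} = - \frac{79}{20 - 4 \left(2 - -108 - 8\right)} = - \frac{79}{20 - 4 \left(2 + 108 - 8\right)} = - \frac{79}{20 - 408} = - \frac{79}{-388} = \left(-79\right) \left(- \frac{1}{388}\right) = \frac{79}{388}$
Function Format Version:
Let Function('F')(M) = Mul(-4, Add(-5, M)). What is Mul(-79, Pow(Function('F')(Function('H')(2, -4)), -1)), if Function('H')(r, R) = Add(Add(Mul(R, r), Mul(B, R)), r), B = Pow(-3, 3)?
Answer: Rational(79, 388) ≈ 0.20361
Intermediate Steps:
B = -27
Function('H')(r, R) = Add(r, Mul(-27, R), Mul(R, r)) (Function('H')(r, R) = Add(Add(Mul(R, r), Mul(-27, R)), r) = Add(Add(Mul(-27, R), Mul(R, r)), r) = Add(r, Mul(-27, R), Mul(R, r)))
Function('F')(M) = Add(20, Mul(-4, M))
Mul(-79, Pow(Function('F')(Function('H')(2, -4)), -1)) = Mul(-79, Pow(Add(20, Mul(-4, Add(2, Mul(-27, -4), Mul(-4, 2)))), -1)) = Mul(-79, Pow(Add(20, Mul(-4, Add(2, 108, -8))), -1)) = Mul(-79, Pow(Add(20, Mul(-4, 102)), -1)) = Mul(-79, Pow(Add(20, -408), -1)) = Mul(-79, Pow(-388, -1)) = Mul(-79, Rational(-1, 388)) = Rational(79, 388)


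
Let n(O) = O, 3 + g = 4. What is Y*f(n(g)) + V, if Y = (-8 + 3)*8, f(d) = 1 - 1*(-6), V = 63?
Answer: -217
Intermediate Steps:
g = 1 (g = -3 + 4 = 1)
f(d) = 7 (f(d) = 1 + 6 = 7)
Y = -40 (Y = -5*8 = -40)
Y*f(n(g)) + V = -40*7 + 63 = -280 + 63 = -217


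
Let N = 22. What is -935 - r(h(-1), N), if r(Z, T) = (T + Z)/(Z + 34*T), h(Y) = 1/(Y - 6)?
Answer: -1631626/1745 ≈ -935.03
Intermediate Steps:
h(Y) = 1/(-6 + Y)
r(Z, T) = (T + Z)/(Z + 34*T)
-935 - r(h(-1), N) = -935 - (22 + 1/(-6 - 1))/(1/(-6 - 1) + 34*22) = -935 - (22 + 1/(-7))/(1/(-7) + 748) = -935 - (22 - ⅐)/(-⅐ + 748) = -935 - 153/(5235/7*7) = -935 - 7*153/(5235*7) = -935 - 1*51/1745 = -935 - 51/1745 = -1631626/1745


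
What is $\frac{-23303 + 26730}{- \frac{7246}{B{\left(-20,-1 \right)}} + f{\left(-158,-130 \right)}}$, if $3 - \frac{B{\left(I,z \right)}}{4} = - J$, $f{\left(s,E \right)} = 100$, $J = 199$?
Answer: $\frac{60196}{1599} \approx 37.646$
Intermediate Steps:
$B{\left(I,z \right)} = 808$ ($B{\left(I,z \right)} = 12 - 4 \left(\left(-1\right) 199\right) = 12 - -796 = 12 + 796 = 808$)
$\frac{-23303 + 26730}{- \frac{7246}{B{\left(-20,-1 \right)}} + f{\left(-158,-130 \right)}} = \frac{-23303 + 26730}{- \frac{7246}{808} + 100} = \frac{3427}{\left(-7246\right) \frac{1}{808} + 100} = \frac{3427}{- \frac{3623}{404} + 100} = \frac{3427}{\frac{36777}{404}} = 3427 \cdot \frac{404}{36777} = \frac{60196}{1599}$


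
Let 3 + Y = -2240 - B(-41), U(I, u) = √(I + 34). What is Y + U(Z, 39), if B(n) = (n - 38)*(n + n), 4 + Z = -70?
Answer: -8721 + 2*I*√10 ≈ -8721.0 + 6.3246*I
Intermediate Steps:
Z = -74 (Z = -4 - 70 = -74)
B(n) = 2*n*(-38 + n) (B(n) = (-38 + n)*(2*n) = 2*n*(-38 + n))
U(I, u) = √(34 + I)
Y = -8721 (Y = -3 + (-2240 - 2*(-41)*(-38 - 41)) = -3 + (-2240 - 2*(-41)*(-79)) = -3 + (-2240 - 1*6478) = -3 + (-2240 - 6478) = -3 - 8718 = -8721)
Y + U(Z, 39) = -8721 + √(34 - 74) = -8721 + √(-40) = -8721 + 2*I*√10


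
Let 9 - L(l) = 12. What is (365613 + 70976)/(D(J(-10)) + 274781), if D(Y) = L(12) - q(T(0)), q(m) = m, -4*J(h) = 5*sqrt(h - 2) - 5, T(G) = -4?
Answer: 436589/274782 ≈ 1.5889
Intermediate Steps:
L(l) = -3 (L(l) = 9 - 1*12 = 9 - 12 = -3)
J(h) = 5/4 - 5*sqrt(-2 + h)/4 (J(h) = -(5*sqrt(h - 2) - 5)/4 = -(5*sqrt(-2 + h) - 5)/4 = -(-5 + 5*sqrt(-2 + h))/4 = 5/4 - 5*sqrt(-2 + h)/4)
D(Y) = 1 (D(Y) = -3 - 1*(-4) = -3 + 4 = 1)
(365613 + 70976)/(D(J(-10)) + 274781) = (365613 + 70976)/(1 + 274781) = 436589/274782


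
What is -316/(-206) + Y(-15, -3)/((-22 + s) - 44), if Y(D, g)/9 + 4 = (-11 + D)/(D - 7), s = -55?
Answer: 239035/137093 ≈ 1.7436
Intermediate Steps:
Y(D, g) = -36 + 9*(-11 + D)/(-7 + D) (Y(D, g) = -36 + 9*((-11 + D)/(D - 7)) = -36 + 9*((-11 + D)/(-7 + D)) = -36 + 9*(-11 + D)/(-7 + D))
-316/(-206) + Y(-15, -3)/((-22 + s) - 44) = -316/(-206) + (9*(17 - 3*(-15))/(-7 - 15))/((-22 - 55) - 44) = -316*(-1/206) + (9*(17 + 45)/(-22))/(-77 - 44) = 158/103 + (9*(-1/22)*62)/(-121) = 158/103 - 279/11*(-1/121) = 158/103 + 279/1331 = 239035/137093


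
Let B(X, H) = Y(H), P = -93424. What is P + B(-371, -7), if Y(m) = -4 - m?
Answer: -93421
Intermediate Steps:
B(X, H) = -4 - H
P + B(-371, -7) = -93424 + (-4 - 1*(-7)) = -93424 + (-4 + 7) = -93424 + 3 = -93421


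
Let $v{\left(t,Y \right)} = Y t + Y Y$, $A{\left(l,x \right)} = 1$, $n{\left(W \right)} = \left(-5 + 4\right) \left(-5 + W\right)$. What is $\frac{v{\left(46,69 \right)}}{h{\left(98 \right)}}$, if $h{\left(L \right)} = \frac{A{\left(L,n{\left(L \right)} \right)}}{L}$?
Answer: $777630$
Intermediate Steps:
$n{\left(W \right)} = 5 - W$ ($n{\left(W \right)} = - (-5 + W) = 5 - W$)
$h{\left(L \right)} = \frac{1}{L}$ ($h{\left(L \right)} = 1 \frac{1}{L} = \frac{1}{L}$)
$v{\left(t,Y \right)} = Y^{2} + Y t$ ($v{\left(t,Y \right)} = Y t + Y^{2} = Y^{2} + Y t$)
$\frac{v{\left(46,69 \right)}}{h{\left(98 \right)}} = \frac{69 \left(69 + 46\right)}{\frac{1}{98}} = 69 \cdot 115 \frac{1}{\frac{1}{98}} = 7935 \cdot 98 = 777630$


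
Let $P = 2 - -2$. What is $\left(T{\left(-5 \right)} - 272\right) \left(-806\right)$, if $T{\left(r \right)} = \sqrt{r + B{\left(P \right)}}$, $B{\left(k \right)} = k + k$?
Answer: $219232 - 806 \sqrt{3} \approx 2.1784 \cdot 10^{5}$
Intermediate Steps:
$P = 4$ ($P = 2 + 2 = 4$)
$B{\left(k \right)} = 2 k$
$T{\left(r \right)} = \sqrt{8 + r}$ ($T{\left(r \right)} = \sqrt{r + 2 \cdot 4} = \sqrt{r + 8} = \sqrt{8 + r}$)
$\left(T{\left(-5 \right)} - 272\right) \left(-806\right) = \left(\sqrt{8 - 5} - 272\right) \left(-806\right) = \left(\sqrt{3} - 272\right) \left(-806\right) = \left(-272 + \sqrt{3}\right) \left(-806\right) = 219232 - 806 \sqrt{3}$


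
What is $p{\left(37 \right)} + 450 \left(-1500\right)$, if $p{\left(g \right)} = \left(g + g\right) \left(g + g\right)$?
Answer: $-669524$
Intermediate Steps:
$p{\left(g \right)} = 4 g^{2}$ ($p{\left(g \right)} = 2 g 2 g = 4 g^{2}$)
$p{\left(37 \right)} + 450 \left(-1500\right) = 4 \cdot 37^{2} + 450 \left(-1500\right) = 4 \cdot 1369 - 675000 = 5476 - 675000 = -669524$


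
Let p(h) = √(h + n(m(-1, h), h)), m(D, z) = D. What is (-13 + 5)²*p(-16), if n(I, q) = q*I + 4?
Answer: 128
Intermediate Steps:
n(I, q) = 4 + I*q (n(I, q) = I*q + 4 = 4 + I*q)
p(h) = 2 (p(h) = √(h + (4 - h)) = √4 = 2)
(-13 + 5)²*p(-16) = (-13 + 5)²*2 = (-8)²*2 = 64*2 = 128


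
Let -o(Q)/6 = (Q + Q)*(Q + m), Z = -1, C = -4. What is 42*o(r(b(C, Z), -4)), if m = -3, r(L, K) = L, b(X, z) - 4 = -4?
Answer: 0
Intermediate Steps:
b(X, z) = 0 (b(X, z) = 4 - 4 = 0)
o(Q) = -12*Q*(-3 + Q) (o(Q) = -6*(Q + Q)*(Q - 3) = -6*2*Q*(-3 + Q) = -12*Q*(-3 + Q))
42*o(r(b(C, Z), -4)) = 42*(12*0*(3 - 1*0)) = 42*(12*0*(3 + 0)) = 42*(12*0*3) = 42*0 = 0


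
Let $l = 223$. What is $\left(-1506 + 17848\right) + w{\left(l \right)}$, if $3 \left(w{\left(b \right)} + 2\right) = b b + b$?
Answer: $\frac{98972}{3} \approx 32991.0$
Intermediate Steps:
$w{\left(b \right)} = -2 + \frac{b}{3} + \frac{b^{2}}{3}$ ($w{\left(b \right)} = -2 + \frac{b b + b}{3} = -2 + \frac{b^{2} + b}{3} = -2 + \frac{b + b^{2}}{3} = -2 + \left(\frac{b}{3} + \frac{b^{2}}{3}\right) = -2 + \frac{b}{3} + \frac{b^{2}}{3}$)
$\left(-1506 + 17848\right) + w{\left(l \right)} = \left(-1506 + 17848\right) + \left(-2 + \frac{1}{3} \cdot 223 + \frac{223^{2}}{3}\right) = 16342 + \left(-2 + \frac{223}{3} + \frac{1}{3} \cdot 49729\right) = 16342 + \left(-2 + \frac{223}{3} + \frac{49729}{3}\right) = 16342 + \frac{49946}{3} = \frac{98972}{3}$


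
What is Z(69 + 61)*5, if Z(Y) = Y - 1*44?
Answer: 430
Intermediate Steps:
Z(Y) = -44 + Y (Z(Y) = Y - 44 = -44 + Y)
Z(69 + 61)*5 = (-44 + (69 + 61))*5 = (-44 + 130)*5 = 86*5 = 430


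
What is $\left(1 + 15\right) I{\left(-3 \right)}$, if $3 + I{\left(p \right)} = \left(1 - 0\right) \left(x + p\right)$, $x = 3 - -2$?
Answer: $-16$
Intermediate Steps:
$x = 5$ ($x = 3 + 2 = 5$)
$I{\left(p \right)} = 2 + p$ ($I{\left(p \right)} = -3 + \left(1 - 0\right) \left(5 + p\right) = -3 + \left(1 + 0\right) \left(5 + p\right) = -3 + 1 \left(5 + p\right) = -3 + \left(5 + p\right) = 2 + p$)
$\left(1 + 15\right) I{\left(-3 \right)} = \left(1 + 15\right) \left(2 - 3\right) = 16 \left(-1\right) = -16$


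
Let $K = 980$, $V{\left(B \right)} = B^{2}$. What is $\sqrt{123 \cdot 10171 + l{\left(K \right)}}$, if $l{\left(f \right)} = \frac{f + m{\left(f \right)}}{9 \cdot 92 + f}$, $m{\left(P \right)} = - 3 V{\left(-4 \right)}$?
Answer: $\frac{\sqrt{63897787837}}{226} \approx 1118.5$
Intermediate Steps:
$m{\left(P \right)} = -48$ ($m{\left(P \right)} = - 3 \left(-4\right)^{2} = \left(-3\right) 16 = -48$)
$l{\left(f \right)} = \frac{-48 + f}{828 + f}$ ($l{\left(f \right)} = \frac{f - 48}{9 \cdot 92 + f} = \frac{-48 + f}{828 + f}$)
$\sqrt{123 \cdot 10171 + l{\left(K \right)}} = \sqrt{123 \cdot 10171 + \frac{-48 + 980}{828 + 980}} = \sqrt{1251033 + \frac{1}{1808} \cdot 932} = \sqrt{1251033 + \frac{233}{452}} = \sqrt{\frac{565467149}{452}} = \frac{\sqrt{63897787837}}{226}$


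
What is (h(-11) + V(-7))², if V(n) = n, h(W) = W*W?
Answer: 12996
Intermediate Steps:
h(W) = W²
(h(-11) + V(-7))² = ((-11)² - 7)² = (121 - 7)² = 114² = 12996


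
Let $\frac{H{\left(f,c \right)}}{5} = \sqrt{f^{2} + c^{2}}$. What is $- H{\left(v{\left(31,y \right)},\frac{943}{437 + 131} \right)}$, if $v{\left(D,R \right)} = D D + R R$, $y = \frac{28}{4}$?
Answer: $- \frac{5 \sqrt{329109631649}}{568} \approx -5050.0$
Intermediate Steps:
$y = 7$ ($y = 28 \cdot \frac{1}{4} = 7$)
$v{\left(D,R \right)} = D^{2} + R^{2}$
$H{\left(f,c \right)} = 5 \sqrt{c^{2} + f^{2}}$ ($H{\left(f,c \right)} = 5 \sqrt{f^{2} + c^{2}} = 5 \sqrt{c^{2} + f^{2}}$)
$- H{\left(v{\left(31,y \right)},\frac{943}{437 + 131} \right)} = - 5 \sqrt{\left(\frac{943}{437 + 131}\right)^{2} + \left(31^{2} + 7^{2}\right)^{2}} = - 5 \sqrt{\left(\frac{943}{568}\right)^{2} + \left(961 + 49\right)^{2}} = - 5 \sqrt{\left(943 \cdot \frac{1}{568}\right)^{2} + 1010^{2}} = - 5 \sqrt{\left(\frac{943}{568}\right)^{2} + 1020100} = - 5 \sqrt{\frac{889249}{322624} + 1020100} = - 5 \sqrt{\frac{329109631649}{322624}} = - 5 \frac{\sqrt{329109631649}}{568} = - \frac{5 \sqrt{329109631649}}{568}$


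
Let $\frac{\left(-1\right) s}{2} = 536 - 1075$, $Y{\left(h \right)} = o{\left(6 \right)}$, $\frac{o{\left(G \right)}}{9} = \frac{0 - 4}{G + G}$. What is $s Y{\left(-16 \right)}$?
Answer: $-3234$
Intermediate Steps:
$o{\left(G \right)} = - \frac{18}{G}$ ($o{\left(G \right)} = 9 \frac{0 - 4}{G + G} = 9 \left(- \frac{4}{2 G}\right) = 9 \left(- 4 \frac{1}{2 G}\right) = 9 \left(- \frac{2}{G}\right) = - \frac{18}{G}$)
$Y{\left(h \right)} = -3$ ($Y{\left(h \right)} = - \frac{18}{6} = \left(-18\right) \frac{1}{6} = -3$)
$s = 1078$ ($s = - 2 \left(536 - 1075\right) = \left(-2\right) \left(-539\right) = 1078$)
$s Y{\left(-16 \right)} = 1078 \left(-3\right) = -3234$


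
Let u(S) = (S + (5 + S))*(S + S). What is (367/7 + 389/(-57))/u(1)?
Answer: 9098/2793 ≈ 3.2574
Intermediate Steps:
u(S) = 2*S*(5 + 2*S) (u(S) = (5 + 2*S)*(2*S) = 2*S*(5 + 2*S))
(367/7 + 389/(-57))/u(1) = (367/7 + 389/(-57))/((2*1*(5 + 2*1))) = (367*(1/7) + 389*(-1/57))/((2*1*(5 + 2))) = (367/7 - 389/57)/((2*1*7)) = (18196/399)/14 = (18196/399)*(1/14) = 9098/2793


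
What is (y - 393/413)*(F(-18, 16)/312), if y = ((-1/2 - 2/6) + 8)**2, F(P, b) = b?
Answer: 57653/22302 ≈ 2.5851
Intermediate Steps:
y = 1849/36 (y = ((-1*1/2 - 2*1/6) + 8)**2 = ((-1/2 - 1/3) + 8)**2 = (-5/6 + 8)**2 = (43/6)**2 = 1849/36 ≈ 51.361)
(y - 393/413)*(F(-18, 16)/312) = (1849/36 - 393/413)*(16/312) = (1849/36 - 393*1/413)*(16*(1/312)) = (1849/36 - 393/413)*(2/39) = (749489/14868)*(2/39) = 57653/22302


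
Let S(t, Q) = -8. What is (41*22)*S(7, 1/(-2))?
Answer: -7216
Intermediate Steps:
(41*22)*S(7, 1/(-2)) = (41*22)*(-8) = 902*(-8) = -7216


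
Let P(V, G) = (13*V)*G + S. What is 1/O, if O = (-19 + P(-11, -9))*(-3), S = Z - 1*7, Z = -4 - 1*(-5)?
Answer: -1/3786 ≈ -0.00026413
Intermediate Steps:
Z = 1 (Z = -4 + 5 = 1)
S = -6 (S = 1 - 1*7 = 1 - 7 = -6)
P(V, G) = -6 + 13*G*V (P(V, G) = (13*V)*G - 6 = 13*G*V - 6 = -6 + 13*G*V)
O = -3786 (O = (-19 + (-6 + 13*(-9)*(-11)))*(-3) = (-19 + (-6 + 1287))*(-3) = (-19 + 1281)*(-3) = 1262*(-3) = -3786)
1/O = 1/(-3786) = -1/3786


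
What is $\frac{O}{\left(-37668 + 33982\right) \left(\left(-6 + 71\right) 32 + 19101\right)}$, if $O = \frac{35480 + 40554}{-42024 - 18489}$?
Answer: $\frac{38017}{2362220747079} \approx 1.6094 \cdot 10^{-8}$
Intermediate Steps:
$O = - \frac{76034}{60513}$ ($O = \frac{76034}{-60513} = 76034 \left(- \frac{1}{60513}\right) = - \frac{76034}{60513} \approx -1.2565$)
$\frac{O}{\left(-37668 + 33982\right) \left(\left(-6 + 71\right) 32 + 19101\right)} = - \frac{76034}{60513 \left(-37668 + 33982\right) \left(\left(-6 + 71\right) 32 + 19101\right)} = - \frac{76034}{60513 \left(- 3686 \left(65 \cdot 32 + 19101\right)\right)} = - \frac{76034}{60513 \left(- 3686 \left(2080 + 19101\right)\right)} = - \frac{76034}{60513 \left(\left(-3686\right) 21181\right)} = - \frac{76034}{60513 \left(-78073166\right)} = \left(- \frac{76034}{60513}\right) \left(- \frac{1}{78073166}\right) = \frac{38017}{2362220747079}$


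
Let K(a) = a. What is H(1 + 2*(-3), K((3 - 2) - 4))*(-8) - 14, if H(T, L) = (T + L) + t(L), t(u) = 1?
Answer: 42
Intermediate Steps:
H(T, L) = 1 + L + T (H(T, L) = (T + L) + 1 = (L + T) + 1 = 1 + L + T)
H(1 + 2*(-3), K((3 - 2) - 4))*(-8) - 14 = (1 + ((3 - 2) - 4) + (1 + 2*(-3)))*(-8) - 14 = (1 + (1 - 4) + (1 - 6))*(-8) - 14 = (1 - 3 - 5)*(-8) - 14 = -7*(-8) - 14 = 56 - 14 = 42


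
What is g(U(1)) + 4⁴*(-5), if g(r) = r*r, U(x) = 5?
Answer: -1255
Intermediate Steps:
g(r) = r²
g(U(1)) + 4⁴*(-5) = 5² + 4⁴*(-5) = 25 + 256*(-5) = 25 - 1280 = -1255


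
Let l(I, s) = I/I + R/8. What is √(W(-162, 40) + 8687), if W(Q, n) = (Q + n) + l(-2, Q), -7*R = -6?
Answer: √1678957/14 ≈ 92.553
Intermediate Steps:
R = 6/7 (R = -⅐*(-6) = 6/7 ≈ 0.85714)
l(I, s) = 31/28 (l(I, s) = I/I + (6/7)/8 = 1 + (6/7)*(⅛) = 1 + 3/28 = 31/28)
W(Q, n) = 31/28 + Q + n (W(Q, n) = (Q + n) + 31/28 = 31/28 + Q + n)
√(W(-162, 40) + 8687) = √((31/28 - 162 + 40) + 8687) = √(-3385/28 + 8687) = √(239851/28) = √1678957/14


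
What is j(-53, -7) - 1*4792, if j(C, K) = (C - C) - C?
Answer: -4739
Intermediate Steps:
j(C, K) = -C (j(C, K) = 0 - C = -C)
j(-53, -7) - 1*4792 = -1*(-53) - 1*4792 = 53 - 4792 = -4739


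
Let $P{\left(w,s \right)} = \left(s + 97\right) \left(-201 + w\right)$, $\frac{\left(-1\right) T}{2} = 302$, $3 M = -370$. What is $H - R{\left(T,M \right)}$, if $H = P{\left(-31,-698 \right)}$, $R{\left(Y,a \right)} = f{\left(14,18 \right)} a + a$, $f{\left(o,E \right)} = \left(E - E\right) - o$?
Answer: $\frac{413486}{3} \approx 1.3783 \cdot 10^{5}$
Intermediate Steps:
$M = - \frac{370}{3}$ ($M = \frac{1}{3} \left(-370\right) = - \frac{370}{3} \approx -123.33$)
$T = -604$ ($T = \left(-2\right) 302 = -604$)
$P{\left(w,s \right)} = \left(-201 + w\right) \left(97 + s\right)$ ($P{\left(w,s \right)} = \left(97 + s\right) \left(-201 + w\right) = \left(-201 + w\right) \left(97 + s\right)$)
$f{\left(o,E \right)} = - o$ ($f{\left(o,E \right)} = 0 - o = - o$)
$R{\left(Y,a \right)} = - 13 a$ ($R{\left(Y,a \right)} = \left(-1\right) 14 a + a = - 14 a + a = - 13 a$)
$H = 139432$ ($H = -19497 - -140298 + 97 \left(-31\right) - -21638 = -19497 + 140298 - 3007 + 21638 = 139432$)
$H - R{\left(T,M \right)} = 139432 - \left(-13\right) \left(- \frac{370}{3}\right) = 139432 - \frac{4810}{3} = \frac{413486}{3}$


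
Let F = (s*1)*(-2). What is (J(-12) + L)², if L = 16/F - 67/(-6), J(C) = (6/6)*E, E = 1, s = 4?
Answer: 3721/36 ≈ 103.36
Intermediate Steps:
F = -8 (F = (4*1)*(-2) = 4*(-2) = -8)
J(C) = 1 (J(C) = (6/6)*1 = (6*(⅙))*1 = 1*1 = 1)
L = 55/6 (L = 16/(-8) - 67/(-6) = 16*(-⅛) - 67*(-⅙) = -2 + 67/6 = 55/6 ≈ 9.1667)
(J(-12) + L)² = (1 + 55/6)² = (61/6)² = 3721/36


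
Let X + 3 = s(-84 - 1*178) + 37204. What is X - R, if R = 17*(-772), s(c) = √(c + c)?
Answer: 50325 + 2*I*√131 ≈ 50325.0 + 22.891*I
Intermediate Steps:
s(c) = √2*√c (s(c) = √(2*c) = √2*√c)
X = 37201 + 2*I*√131 (X = -3 + (√2*√(-84 - 1*178) + 37204) = -3 + (√2*√(-84 - 178) + 37204) = -3 + (√2*√(-262) + 37204) = -3 + (√2*(I*√262) + 37204) = -3 + (2*I*√131 + 37204) = -3 + (37204 + 2*I*√131) = 37201 + 2*I*√131 ≈ 37201.0 + 22.891*I)
R = -13124
X - R = (37201 + 2*I*√131) - 1*(-13124) = (37201 + 2*I*√131) + 13124 = 50325 + 2*I*√131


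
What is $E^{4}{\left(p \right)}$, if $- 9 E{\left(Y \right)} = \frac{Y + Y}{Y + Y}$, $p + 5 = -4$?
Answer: $\frac{1}{6561} \approx 0.00015242$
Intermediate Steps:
$p = -9$ ($p = -5 - 4 = -9$)
$E{\left(Y \right)} = - \frac{1}{9}$ ($E{\left(Y \right)} = - \frac{\left(Y + Y\right) \frac{1}{Y + Y}}{9} = - \frac{2 Y \frac{1}{2 Y}}{9} = \left(- \frac{1}{9}\right) 1 = - \frac{1}{9}$)
$E^{4}{\left(p \right)} = \left(- \frac{1}{9}\right)^{4} = \frac{1}{6561}$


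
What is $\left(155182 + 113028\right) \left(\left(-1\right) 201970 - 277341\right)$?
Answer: $-128556003310$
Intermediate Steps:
$\left(155182 + 113028\right) \left(\left(-1\right) 201970 - 277341\right) = 268210 \left(-201970 - 277341\right) = 268210 \left(-479311\right) = -128556003310$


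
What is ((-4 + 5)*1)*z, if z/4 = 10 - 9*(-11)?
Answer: 436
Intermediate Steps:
z = 436 (z = 4*(10 - 9*(-11)) = 4*(10 + 99) = 4*109 = 436)
((-4 + 5)*1)*z = ((-4 + 5)*1)*436 = (1*1)*436 = 1*436 = 436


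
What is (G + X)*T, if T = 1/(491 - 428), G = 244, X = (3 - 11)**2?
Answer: 44/9 ≈ 4.8889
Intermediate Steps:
X = 64 (X = (-8)**2 = 64)
T = 1/63 ≈ 0.015873
(G + X)*T = (244 + 64)*(1/63) = 308*(1/63) = 44/9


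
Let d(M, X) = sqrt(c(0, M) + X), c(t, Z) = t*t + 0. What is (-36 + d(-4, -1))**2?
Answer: (36 - I)**2 ≈ 1295.0 - 72.0*I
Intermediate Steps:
c(t, Z) = t**2 (c(t, Z) = t**2 + 0 = t**2)
d(M, X) = sqrt(X) (d(M, X) = sqrt(0**2 + X) = sqrt(0 + X) = sqrt(X))
(-36 + d(-4, -1))**2 = (-36 + sqrt(-1))**2 = (-36 + I)**2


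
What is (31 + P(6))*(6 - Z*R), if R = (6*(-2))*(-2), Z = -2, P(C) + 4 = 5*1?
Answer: 1728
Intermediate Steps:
P(C) = 1 (P(C) = -4 + 5*1 = -4 + 5 = 1)
R = 24 (R = -12*(-2) = 24)
(31 + P(6))*(6 - Z*R) = (31 + 1)*(6 - (-2)*24) = 32*(6 - 1*(-48)) = 32*(6 + 48) = 32*54 = 1728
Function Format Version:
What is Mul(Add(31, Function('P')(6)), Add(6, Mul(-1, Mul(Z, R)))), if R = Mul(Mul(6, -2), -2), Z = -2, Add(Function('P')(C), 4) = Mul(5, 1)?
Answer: 1728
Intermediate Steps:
Function('P')(C) = 1 (Function('P')(C) = Add(-4, Mul(5, 1)) = Add(-4, 5) = 1)
R = 24 (R = Mul(-12, -2) = 24)
Mul(Add(31, Function('P')(6)), Add(6, Mul(-1, Mul(Z, R)))) = Mul(Add(31, 1), Add(6, Mul(-1, Mul(-2, 24)))) = Mul(32, Add(6, Mul(-1, -48))) = Mul(32, Add(6, 48)) = Mul(32, 54) = 1728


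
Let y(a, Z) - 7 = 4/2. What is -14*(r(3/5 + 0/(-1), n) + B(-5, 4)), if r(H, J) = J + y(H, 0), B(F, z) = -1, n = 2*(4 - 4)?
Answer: -112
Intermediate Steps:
n = 0 (n = 2*0 = 0)
y(a, Z) = 9 (y(a, Z) = 7 + 4/2 = 7 + 4*(1/2) = 7 + 2 = 9)
r(H, J) = 9 + J (r(H, J) = J + 9 = 9 + J)
-14*(r(3/5 + 0/(-1), n) + B(-5, 4)) = -14*((9 + 0) - 1) = -14*(9 - 1) = -14*8 = -112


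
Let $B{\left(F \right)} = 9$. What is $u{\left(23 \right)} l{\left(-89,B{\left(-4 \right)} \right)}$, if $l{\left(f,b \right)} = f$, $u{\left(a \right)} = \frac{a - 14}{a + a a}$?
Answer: $- \frac{267}{184} \approx -1.4511$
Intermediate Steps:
$u{\left(a \right)} = \frac{-14 + a}{a + a^{2}}$
$u{\left(23 \right)} l{\left(-89,B{\left(-4 \right)} \right)} = \frac{-14 + 23}{23 \left(1 + 23\right)} \left(-89\right) = \frac{1}{23} \cdot \frac{1}{24} \cdot 9 \left(-89\right) = \frac{3}{184} \left(-89\right) = - \frac{267}{184}$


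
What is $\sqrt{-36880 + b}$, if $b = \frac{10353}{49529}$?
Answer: $\frac{i \sqrt{90470620722343}}{49529} \approx 192.04 i$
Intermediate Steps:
$b = \frac{10353}{49529}$ ($b = 10353 \cdot \frac{1}{49529} = \frac{10353}{49529} \approx 0.20903$)
$\sqrt{-36880 + b} = \sqrt{-36880 + \frac{10353}{49529}} = \sqrt{- \frac{1826619167}{49529}} = \frac{i \sqrt{90470620722343}}{49529}$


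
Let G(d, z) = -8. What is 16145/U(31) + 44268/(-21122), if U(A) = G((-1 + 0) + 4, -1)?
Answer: -170684417/84488 ≈ -2020.2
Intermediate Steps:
U(A) = -8
16145/U(31) + 44268/(-21122) = 16145/(-8) + 44268/(-21122) = 16145*(-⅛) + 44268*(-1/21122) = -16145/8 - 22134/10561 = -170684417/84488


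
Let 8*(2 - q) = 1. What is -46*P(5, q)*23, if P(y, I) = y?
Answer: -5290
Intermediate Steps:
q = 15/8 (q = 2 - ⅛*1 = 2 - ⅛ = 15/8 ≈ 1.8750)
-46*P(5, q)*23 = -46*5*23 = -230*23 = -5290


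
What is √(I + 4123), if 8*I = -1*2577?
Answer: √60814/4 ≈ 61.651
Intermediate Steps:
I = -2577/8 (I = (-1*2577)/8 = (⅛)*(-2577) = -2577/8 ≈ -322.13)
√(I + 4123) = √(-2577/8 + 4123) = √(30407/8) = √60814/4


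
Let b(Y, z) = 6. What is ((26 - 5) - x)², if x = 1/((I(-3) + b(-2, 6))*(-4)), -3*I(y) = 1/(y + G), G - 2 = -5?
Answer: 21040569/47524 ≈ 442.74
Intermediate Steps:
G = -3 (G = 2 - 5 = -3)
I(y) = -1/(3*(-3 + y)) (I(y) = -1/(3*(y - 3)) = -1/(3*(-3 + y)))
x = -9/218 (x = 1/((-1/(-9 + 3*(-3)) + 6)*(-4)) = 1/((-1/(-9 - 9) + 6)*(-4)) = 1/((-1/(-18) + 6)*(-4)) = 1/((-1*(-1/18) + 6)*(-4)) = 1/((1/18 + 6)*(-4)) = 1/((109/18)*(-4)) = 1/(-218/9) = -9/218 ≈ -0.041284)
((26 - 5) - x)² = ((26 - 5) - 1*(-9/218))² = (21 + 9/218)² = (4587/218)² = 21040569/47524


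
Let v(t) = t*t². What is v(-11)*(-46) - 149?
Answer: 61077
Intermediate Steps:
v(t) = t³
v(-11)*(-46) - 149 = (-11)³*(-46) - 149 = -1331*(-46) - 149 = 61226 - 149 = 61077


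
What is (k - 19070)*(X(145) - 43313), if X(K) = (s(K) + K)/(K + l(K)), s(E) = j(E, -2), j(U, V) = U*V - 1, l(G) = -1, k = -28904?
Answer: 74806074083/36 ≈ 2.0779e+9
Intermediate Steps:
j(U, V) = -1 + U*V
s(E) = -1 - 2*E (s(E) = -1 + E*(-2) = -1 - 2*E)
X(K) = (-1 - K)/(-1 + K) (X(K) = ((-1 - 2*K) + K)/(K - 1) = (-1 - K)/(-1 + K))
(k - 19070)*(X(145) - 43313) = (-28904 - 19070)*((-1 - 1*145)/(-1 + 145) - 43313) = -47974*((-1 - 145)/144 - 43313) = -47974*((1/144)*(-146) - 43313) = -47974*(-73/72 - 43313) = -47974*(-3118609/72) = 74806074083/36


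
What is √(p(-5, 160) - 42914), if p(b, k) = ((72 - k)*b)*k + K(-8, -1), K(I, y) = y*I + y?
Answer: √27493 ≈ 165.81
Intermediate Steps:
K(I, y) = y + I*y (K(I, y) = I*y + y = y + I*y)
p(b, k) = 7 + b*k*(72 - k) (p(b, k) = ((72 - k)*b)*k - (1 - 8) = (b*(72 - k))*k - 1*(-7) = b*k*(72 - k) + 7 = 7 + b*k*(72 - k))
√(p(-5, 160) - 42914) = √((7 - 1*(-5)*160² + 72*(-5)*160) - 42914) = √((7 - 1*(-5)*25600 - 57600) - 42914) = √((7 + 128000 - 57600) - 42914) = √(70407 - 42914) = √27493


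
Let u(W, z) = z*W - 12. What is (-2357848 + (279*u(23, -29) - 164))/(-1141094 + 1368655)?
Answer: -2547453/227561 ≈ -11.195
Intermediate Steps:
u(W, z) = -12 + W*z (u(W, z) = W*z - 12 = -12 + W*z)
(-2357848 + (279*u(23, -29) - 164))/(-1141094 + 1368655) = (-2357848 + (279*(-12 + 23*(-29)) - 164))/(-1141094 + 1368655) = (-2357848 + (279*(-12 - 667) - 164))/227561 = (-2357848 + (279*(-679) - 164))*(1/227561) = (-2357848 + (-189441 - 164))*(1/227561) = (-2357848 - 189605)*(1/227561) = -2547453*1/227561 = -2547453/227561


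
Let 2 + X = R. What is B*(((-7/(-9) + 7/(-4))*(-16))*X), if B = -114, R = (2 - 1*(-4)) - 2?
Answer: -10640/3 ≈ -3546.7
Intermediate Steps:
R = 4 (R = (2 + 4) - 2 = 6 - 2 = 4)
X = 2 (X = -2 + 4 = 2)
B*(((-7/(-9) + 7/(-4))*(-16))*X) = -114*(-7/(-9) + 7/(-4))*(-16)*2 = -114*(-7*(-⅑) + 7*(-¼))*(-16)*2 = -114*(7/9 - 7/4)*(-16)*2 = -114*(-35/36*(-16))*2 = -5320*2/3 = -114*280/9 = -10640/3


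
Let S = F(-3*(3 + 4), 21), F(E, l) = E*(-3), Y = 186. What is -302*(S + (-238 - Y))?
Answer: 109022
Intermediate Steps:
F(E, l) = -3*E
S = 63 (S = -(-9)*(3 + 4) = -(-9)*7 = -3*(-21) = 63)
-302*(S + (-238 - Y)) = -302*(63 + (-238 - 1*186)) = -302*(63 + (-238 - 186)) = -302*(63 - 424) = -302*(-361) = 109022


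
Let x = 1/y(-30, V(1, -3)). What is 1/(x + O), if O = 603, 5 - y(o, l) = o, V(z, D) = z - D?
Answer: 35/21106 ≈ 0.0016583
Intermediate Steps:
y(o, l) = 5 - o
x = 1/35 (x = 1/(5 - 1*(-30)) = 1/(5 + 30) = 1/35 ≈ 0.028571)
1/(x + O) = 1/(1/35 + 603) = 1/(21106/35) = 35/21106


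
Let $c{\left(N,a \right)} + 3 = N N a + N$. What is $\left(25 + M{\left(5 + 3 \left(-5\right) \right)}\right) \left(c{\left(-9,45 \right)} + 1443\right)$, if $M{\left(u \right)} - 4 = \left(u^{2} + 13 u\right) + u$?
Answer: $-55836$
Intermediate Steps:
$c{\left(N,a \right)} = -3 + N + a N^{2}$ ($c{\left(N,a \right)} = -3 + \left(N N a + N\right) = -3 + \left(N^{2} a + N\right) = -3 + \left(a N^{2} + N\right) = -3 + \left(N + a N^{2}\right) = -3 + N + a N^{2}$)
$M{\left(u \right)} = 4 + u^{2} + 14 u$ ($M{\left(u \right)} = 4 + \left(\left(u^{2} + 13 u\right) + u\right) = 4 + \left(u^{2} + 14 u\right) = 4 + u^{2} + 14 u$)
$\left(25 + M{\left(5 + 3 \left(-5\right) \right)}\right) \left(c{\left(-9,45 \right)} + 1443\right) = \left(25 + \left(4 + \left(5 + 3 \left(-5\right)\right)^{2} + 14 \left(5 + 3 \left(-5\right)\right)\right)\right) \left(\left(-3 - 9 + 45 \left(-9\right)^{2}\right) + 1443\right) = \left(25 + \left(4 + \left(5 - 15\right)^{2} + 14 \left(5 - 15\right)\right)\right) \left(\left(-3 - 9 + 45 \cdot 81\right) + 1443\right) = \left(25 + \left(4 + \left(-10\right)^{2} + 14 \left(-10\right)\right)\right) \left(\left(-3 - 9 + 3645\right) + 1443\right) = \left(25 + \left(4 + 100 - 140\right)\right) \left(3633 + 1443\right) = \left(25 - 36\right) 5076 = \left(-11\right) 5076 = -55836$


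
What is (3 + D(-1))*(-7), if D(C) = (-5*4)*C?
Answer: -161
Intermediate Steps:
D(C) = -20*C
(3 + D(-1))*(-7) = (3 - 20*(-1))*(-7) = (3 + 20)*(-7) = 23*(-7) = -161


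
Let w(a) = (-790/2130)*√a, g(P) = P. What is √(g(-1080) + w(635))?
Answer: √(-48998520 - 16827*√635)/213 ≈ 33.005*I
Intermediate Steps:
w(a) = -79*√a/213 (w(a) = (-790*1/2130)*√a = -79*√a/213)
√(g(-1080) + w(635)) = √(-1080 - 79*√635/213)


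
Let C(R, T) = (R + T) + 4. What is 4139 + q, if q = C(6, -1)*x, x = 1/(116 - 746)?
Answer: 289729/70 ≈ 4139.0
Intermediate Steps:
C(R, T) = 4 + R + T
x = -1/630 (x = 1/(-630) = -1/630 ≈ -0.0015873)
q = -1/70 (q = (4 + 6 - 1)*(-1/630) = 9*(-1/630) = -1/70 ≈ -0.014286)
4139 + q = 4139 - 1/70 = 289729/70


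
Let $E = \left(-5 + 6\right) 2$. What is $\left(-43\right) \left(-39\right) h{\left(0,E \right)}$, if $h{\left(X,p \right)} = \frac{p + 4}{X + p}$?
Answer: $5031$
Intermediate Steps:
$E = 2$ ($E = 1 \cdot 2 = 2$)
$h{\left(X,p \right)} = \frac{4 + p}{X + p}$
$\left(-43\right) \left(-39\right) h{\left(0,E \right)} = \left(-43\right) \left(-39\right) \frac{4 + 2}{0 + 2} = 1677 \cdot \frac{1}{2} \cdot 6 = 1677 \cdot 3 = 5031$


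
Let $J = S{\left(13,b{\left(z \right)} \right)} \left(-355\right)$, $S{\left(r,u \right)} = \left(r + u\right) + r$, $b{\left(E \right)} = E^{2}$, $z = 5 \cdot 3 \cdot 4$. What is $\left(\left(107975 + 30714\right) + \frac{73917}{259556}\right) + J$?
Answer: $- \frac{298110633879}{259556} \approx -1.1485 \cdot 10^{6}$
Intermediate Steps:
$z = 60$ ($z = 15 \cdot 4 = 60$)
$S{\left(r,u \right)} = u + 2 r$
$J = -1287230$ ($J = \left(60^{2} + 2 \cdot 13\right) \left(-355\right) = \left(3600 + 26\right) \left(-355\right) = 3626 \left(-355\right) = -1287230$)
$\left(\left(107975 + 30714\right) + \frac{73917}{259556}\right) + J = \left(\left(107975 + 30714\right) + \frac{73917}{259556}\right) - 1287230 = \left(138689 + 73917 \cdot \frac{1}{259556}\right) - 1287230 = \left(138689 + \frac{73917}{259556}\right) - 1287230 = \frac{35997636001}{259556} - 1287230 = - \frac{298110633879}{259556}$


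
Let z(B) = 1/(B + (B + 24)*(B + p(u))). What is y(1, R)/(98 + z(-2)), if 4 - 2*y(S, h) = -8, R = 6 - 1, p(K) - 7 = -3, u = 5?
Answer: 252/4117 ≈ 0.061210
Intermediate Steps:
p(K) = 4 (p(K) = 7 - 3 = 4)
R = 5
y(S, h) = 6 (y(S, h) = 2 - 1/2*(-8) = 2 + 4 = 6)
z(B) = 1/(B + (4 + B)*(24 + B)) (z(B) = 1/(B + (B + 24)*(B + 4)) = 1/(B + (24 + B)*(4 + B)) = 1/(B + (4 + B)*(24 + B)))
y(1, R)/(98 + z(-2)) = 6/(98 + 1/(96 + (-2)**2 + 29*(-2))) = 6/(98 + 1/(96 + 4 - 58)) = 6/(98 + 1/42) = 6/(4117/42) = (42/4117)*6 = 252/4117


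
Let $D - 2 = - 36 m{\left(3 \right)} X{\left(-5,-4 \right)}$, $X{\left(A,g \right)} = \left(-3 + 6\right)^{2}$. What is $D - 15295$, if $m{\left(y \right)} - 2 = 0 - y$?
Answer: $-14969$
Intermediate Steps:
$m{\left(y \right)} = 2 - y$ ($m{\left(y \right)} = 2 + \left(0 - y\right) = 2 - y$)
$X{\left(A,g \right)} = 9$ ($X{\left(A,g \right)} = 3^{2} = 9$)
$D = 326$ ($D = 2 + - 36 \left(2 - 3\right) 9 = 2 + \left(-36\right) \left(-1\right) 9 = 2 + 36 \cdot 9 = 2 + 324 = 326$)
$D - 15295 = 326 - 15295 = -14969$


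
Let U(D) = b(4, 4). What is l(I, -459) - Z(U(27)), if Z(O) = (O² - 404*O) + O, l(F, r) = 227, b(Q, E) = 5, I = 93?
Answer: 2217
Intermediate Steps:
U(D) = 5
Z(O) = O² - 403*O
l(I, -459) - Z(U(27)) = 227 - 5*(-403 + 5) = 227 - 5*(-398) = 227 - 1*(-1990) = 227 + 1990 = 2217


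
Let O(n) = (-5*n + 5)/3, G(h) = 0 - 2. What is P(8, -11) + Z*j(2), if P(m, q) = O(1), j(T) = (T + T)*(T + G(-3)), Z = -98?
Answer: 0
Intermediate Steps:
G(h) = -2
j(T) = 2*T*(-2 + T) (j(T) = (T + T)*(T - 2) = (2*T)*(-2 + T) = 2*T*(-2 + T))
O(n) = 5/3 - 5*n/3 (O(n) = (5 - 5*n)*(1/3) = 5/3 - 5*n/3)
P(m, q) = 0 (P(m, q) = 5/3 - 5/3*1 = 5/3 - 5/3 = 0)
P(8, -11) + Z*j(2) = 0 - 196*2*(-2 + 2) = 0 - 196*2*0 = 0 - 98*0 = 0 + 0 = 0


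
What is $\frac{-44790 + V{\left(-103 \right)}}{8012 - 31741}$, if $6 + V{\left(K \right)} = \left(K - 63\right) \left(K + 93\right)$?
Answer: $\frac{43136}{23729} \approx 1.8179$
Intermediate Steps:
$V{\left(K \right)} = -6 + \left(-63 + K\right) \left(93 + K\right)$ ($V{\left(K \right)} = -6 + \left(K - 63\right) \left(K + 93\right) = -6 + \left(-63 + K\right) \left(93 + K\right)$)
$\frac{-44790 + V{\left(-103 \right)}}{8012 - 31741} = \frac{-44790 + \left(-5865 + \left(-103\right)^{2} + 30 \left(-103\right)\right)}{8012 - 31741} = \frac{-44790 - -1654}{-23729} = \left(-44790 + 1654\right) \left(- \frac{1}{23729}\right) = \left(-43136\right) \left(- \frac{1}{23729}\right) = \frac{43136}{23729}$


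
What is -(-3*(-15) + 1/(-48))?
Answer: -2159/48 ≈ -44.979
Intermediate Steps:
-(-3*(-15) + 1/(-48)) = -(45 - 1/48) = -1*2159/48 = -2159/48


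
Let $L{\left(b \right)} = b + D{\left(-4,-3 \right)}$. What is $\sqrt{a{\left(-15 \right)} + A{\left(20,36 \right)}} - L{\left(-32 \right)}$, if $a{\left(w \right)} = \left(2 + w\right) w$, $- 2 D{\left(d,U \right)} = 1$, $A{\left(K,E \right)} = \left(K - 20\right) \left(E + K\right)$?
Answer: $\frac{65}{2} + \sqrt{195} \approx 46.464$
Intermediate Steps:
$A{\left(K,E \right)} = \left(-20 + K\right) \left(E + K\right)$
$D{\left(d,U \right)} = - \frac{1}{2}$ ($D{\left(d,U \right)} = \left(- \frac{1}{2}\right) 1 = - \frac{1}{2}$)
$L{\left(b \right)} = - \frac{1}{2} + b$ ($L{\left(b \right)} = b - \frac{1}{2} = - \frac{1}{2} + b$)
$a{\left(w \right)} = w \left(2 + w\right)$
$\sqrt{a{\left(-15 \right)} + A{\left(20,36 \right)}} - L{\left(-32 \right)} = \sqrt{- 15 \left(2 - 15\right) + \left(20^{2} - 720 - 400 + 36 \cdot 20\right)} - \left(- \frac{1}{2} - 32\right) = \sqrt{\left(-15\right) \left(-13\right) + \left(400 - 720 - 400 + 720\right)} - - \frac{65}{2} = \sqrt{195 + 0} + \frac{65}{2} = \sqrt{195} + \frac{65}{2} = \frac{65}{2} + \sqrt{195}$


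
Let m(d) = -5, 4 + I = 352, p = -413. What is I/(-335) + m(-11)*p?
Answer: 691427/335 ≈ 2064.0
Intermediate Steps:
I = 348 (I = -4 + 352 = 348)
I/(-335) + m(-11)*p = 348/(-335) - 5*(-413) = 348*(-1/335) + 2065 = -348/335 + 2065 = 691427/335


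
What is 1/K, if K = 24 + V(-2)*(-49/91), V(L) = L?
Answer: 13/326 ≈ 0.039877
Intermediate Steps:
K = 326/13 (K = 24 - (-98)/91 = 24 - 2*(-7/13) = 24 + 14/13 = 326/13 ≈ 25.077)
1/K = 1/(326/13) = 13/326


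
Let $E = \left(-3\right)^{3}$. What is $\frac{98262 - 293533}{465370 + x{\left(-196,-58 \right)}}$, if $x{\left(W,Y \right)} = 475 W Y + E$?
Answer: $- \frac{195271}{5865143} \approx -0.033293$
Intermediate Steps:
$E = -27$
$x{\left(W,Y \right)} = -27 + 475 W Y$ ($x{\left(W,Y \right)} = 475 W Y - 27 = -27 + 475 W Y$)
$\frac{98262 - 293533}{465370 + x{\left(-196,-58 \right)}} = \frac{98262 - 293533}{465370 - \left(27 + 93100 \left(-58\right)\right)} = - \frac{195271}{465370 + \left(-27 + 5399800\right)} = - \frac{195271}{465370 + 5399773} = - \frac{195271}{5865143}$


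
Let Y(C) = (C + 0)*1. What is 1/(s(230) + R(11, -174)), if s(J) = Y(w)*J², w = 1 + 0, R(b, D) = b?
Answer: 1/52911 ≈ 1.8900e-5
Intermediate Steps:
w = 1
Y(C) = C (Y(C) = C*1 = C)
s(J) = J² (s(J) = 1*J² = J²)
1/(s(230) + R(11, -174)) = 1/(230² + 11) = 1/(52900 + 11) = 1/52911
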